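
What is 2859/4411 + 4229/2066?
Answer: 24560813/9113126 ≈ 2.6951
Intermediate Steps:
2859/4411 + 4229/2066 = 24560813/9113126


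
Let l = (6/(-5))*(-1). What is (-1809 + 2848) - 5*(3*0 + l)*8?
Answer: 991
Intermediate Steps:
l = 6/5 (l = -⅕*6*(-1) = -6/5*(-1) = 6/5 ≈ 1.2000)
(-1809 + 2848) - 5*(3*0 + l)*8 = (-1809 + 2848) - 5*(3*0 + 6/5)*8 = 1039 - 5*(0 + 6/5)*8 = 1039 - 5*6/5*8 = 1039 - 6*8 = 1039 - 48 = 991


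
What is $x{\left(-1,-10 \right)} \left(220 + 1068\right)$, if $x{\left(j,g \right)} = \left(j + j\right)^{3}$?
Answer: $-10304$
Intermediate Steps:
$x{\left(j,g \right)} = 8 j^{3}$ ($x{\left(j,g \right)} = \left(2 j\right)^{3} = 8 j^{3}$)
$x{\left(-1,-10 \right)} \left(220 + 1068\right) = 8 \left(-1\right)^{3} \left(220 + 1068\right) = 8 \left(-1\right) 1288 = \left(-8\right) 1288 = -10304$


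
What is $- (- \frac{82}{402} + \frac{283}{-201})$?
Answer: $\frac{108}{67} \approx 1.6119$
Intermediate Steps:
$- (- \frac{82}{402} + \frac{283}{-201}) = - (\left(-82\right) \frac{1}{402} + 283 \left(- \frac{1}{201}\right)) = - (- \frac{41}{201} - \frac{283}{201}) = \left(-1\right) \left(- \frac{108}{67}\right) = \frac{108}{67}$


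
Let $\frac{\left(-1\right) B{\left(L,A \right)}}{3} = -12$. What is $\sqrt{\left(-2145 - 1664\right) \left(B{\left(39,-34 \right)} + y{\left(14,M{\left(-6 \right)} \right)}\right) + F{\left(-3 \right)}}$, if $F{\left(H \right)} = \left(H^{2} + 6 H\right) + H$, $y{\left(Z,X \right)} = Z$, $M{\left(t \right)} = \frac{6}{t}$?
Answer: $i \sqrt{190462} \approx 436.42 i$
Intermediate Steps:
$B{\left(L,A \right)} = 36$ ($B{\left(L,A \right)} = \left(-3\right) \left(-12\right) = 36$)
$F{\left(H \right)} = H^{2} + 7 H$
$\sqrt{\left(-2145 - 1664\right) \left(B{\left(39,-34 \right)} + y{\left(14,M{\left(-6 \right)} \right)}\right) + F{\left(-3 \right)}} = \sqrt{\left(-2145 - 1664\right) \left(36 + 14\right) - 3 \left(7 - 3\right)} = \sqrt{\left(-3809\right) 50 - 12} = \sqrt{-190450 - 12} = \sqrt{-190462} = i \sqrt{190462}$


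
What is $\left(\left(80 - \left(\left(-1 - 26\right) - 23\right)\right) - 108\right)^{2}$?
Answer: $484$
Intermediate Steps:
$\left(\left(80 - \left(\left(-1 - 26\right) - 23\right)\right) - 108\right)^{2} = \left(\left(80 - \left(-27 - 23\right)\right) - 108\right)^{2} = \left(\left(80 - -50\right) - 108\right)^{2} = \left(\left(80 + 50\right) - 108\right)^{2} = \left(130 - 108\right)^{2} = 22^{2} = 484$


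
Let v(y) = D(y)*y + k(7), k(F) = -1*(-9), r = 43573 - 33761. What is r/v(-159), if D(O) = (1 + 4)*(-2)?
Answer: 9812/1599 ≈ 6.1363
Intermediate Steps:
r = 9812
k(F) = 9
D(O) = -10 (D(O) = 5*(-2) = -10)
v(y) = 9 - 10*y (v(y) = -10*y + 9 = 9 - 10*y)
r/v(-159) = 9812/(9 - 10*(-159)) = 9812/(9 + 1590) = 9812/1599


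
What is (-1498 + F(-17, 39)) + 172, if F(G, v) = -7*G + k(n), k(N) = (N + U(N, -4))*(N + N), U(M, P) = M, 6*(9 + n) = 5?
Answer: -8462/9 ≈ -940.22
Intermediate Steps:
n = -49/6 (n = -9 + (1/6)*5 = -9 + 5/6 = -49/6 ≈ -8.1667)
k(N) = 4*N**2 (k(N) = (N + N)*(N + N) = (2*N)*(2*N) = 4*N**2)
F(G, v) = 2401/9 - 7*G (F(G, v) = -7*G + 4*(-49/6)**2 = -7*G + 4*(2401/36) = -7*G + 2401/9 = 2401/9 - 7*G)
(-1498 + F(-17, 39)) + 172 = (-1498 + (2401/9 - 7*(-17))) + 172 = (-1498 + (2401/9 + 119)) + 172 = (-1498 + 3472/9) + 172 = -10010/9 + 172 = -8462/9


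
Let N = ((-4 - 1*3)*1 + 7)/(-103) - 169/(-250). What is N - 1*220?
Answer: -54831/250 ≈ -219.32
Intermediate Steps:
N = 169/250 (N = ((-4 - 3)*1 + 7)*(-1/103) - 169*(-1/250) = (-7*1 + 7)*(-1/103) + 169/250 = (-7 + 7)*(-1/103) + 169/250 = 0*(-1/103) + 169/250 = 0 + 169/250 = 169/250 ≈ 0.67600)
N - 1*220 = 169/250 - 1*220 = 169/250 - 220 = -54831/250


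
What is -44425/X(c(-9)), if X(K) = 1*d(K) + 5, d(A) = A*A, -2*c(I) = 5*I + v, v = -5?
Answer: -8885/126 ≈ -70.516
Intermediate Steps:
c(I) = 5/2 - 5*I/2 (c(I) = -(5*I - 5)/2 = -(-5 + 5*I)/2 = 5/2 - 5*I/2)
d(A) = A²
X(K) = 5 + K² (X(K) = 1*K² + 5 = K² + 5 = 5 + K²)
-44425/X(c(-9)) = -44425/(5 + (5/2 - 5/2*(-9))²) = -44425/(5 + (5/2 + 45/2)²) = -44425/(5 + 25²) = -44425/(5 + 625) = -44425/630 = -44425*1/630 = -8885/126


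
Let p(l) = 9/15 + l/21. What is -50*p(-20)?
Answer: 370/21 ≈ 17.619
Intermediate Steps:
p(l) = ⅗ + l/21 (p(l) = 9*(1/15) + l*(1/21) = ⅗ + l/21)
-50*p(-20) = -50*(⅗ + (1/21)*(-20)) = -50*(⅗ - 20/21) = -50*(-37/105) = 370/21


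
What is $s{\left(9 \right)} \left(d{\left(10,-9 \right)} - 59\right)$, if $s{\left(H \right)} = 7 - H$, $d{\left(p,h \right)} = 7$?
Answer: $104$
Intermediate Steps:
$s{\left(9 \right)} \left(d{\left(10,-9 \right)} - 59\right) = \left(7 - 9\right) \left(7 - 59\right) = \left(7 - 9\right) \left(-52\right) = \left(-2\right) \left(-52\right) = 104$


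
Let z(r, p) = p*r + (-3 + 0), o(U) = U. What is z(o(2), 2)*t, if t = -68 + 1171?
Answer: 1103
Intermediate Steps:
z(r, p) = -3 + p*r (z(r, p) = p*r - 3 = -3 + p*r)
t = 1103
z(o(2), 2)*t = (-3 + 2*2)*1103 = (-3 + 4)*1103 = 1*1103 = 1103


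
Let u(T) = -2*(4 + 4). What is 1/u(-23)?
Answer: -1/16 ≈ -0.062500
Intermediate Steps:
u(T) = -16 (u(T) = -2*8 = -16)
1/u(-23) = 1/(-16) = -1/16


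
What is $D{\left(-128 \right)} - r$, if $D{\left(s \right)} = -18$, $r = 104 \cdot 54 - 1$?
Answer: $-5633$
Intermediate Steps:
$r = 5615$ ($r = 5616 - 1 = 5615$)
$D{\left(-128 \right)} - r = -18 - 5615 = -5633$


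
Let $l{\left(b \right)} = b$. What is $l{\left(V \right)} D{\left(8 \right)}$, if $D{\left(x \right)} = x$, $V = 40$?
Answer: $320$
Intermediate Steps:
$l{\left(V \right)} D{\left(8 \right)} = 40 \cdot 8 = 320$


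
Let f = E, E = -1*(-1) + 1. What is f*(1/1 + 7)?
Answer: 16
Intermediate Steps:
E = 2 (E = 1 + 1 = 2)
f = 2
f*(1/1 + 7) = 2*(1/1 + 7) = 2*(1 + 7) = 2*8 = 16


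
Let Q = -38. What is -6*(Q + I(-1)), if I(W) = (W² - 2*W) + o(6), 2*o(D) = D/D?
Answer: 207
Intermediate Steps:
o(D) = ½ (o(D) = (D/D)/2 = (½)*1 = ½)
I(W) = ½ + W² - 2*W (I(W) = (W² - 2*W) + ½ = ½ + W² - 2*W)
-6*(Q + I(-1)) = -6*(-38 + (½ + (-1)² - 2*(-1))) = -6*(-38 + (½ + 1 + 2)) = -6*(-38 + 7/2) = -6*(-69/2) = 207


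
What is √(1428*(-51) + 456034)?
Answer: √383206 ≈ 619.04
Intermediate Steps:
√(1428*(-51) + 456034) = √(-72828 + 456034) = √383206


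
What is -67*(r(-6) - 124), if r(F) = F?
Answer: 8710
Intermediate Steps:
-67*(r(-6) - 124) = -67*(-6 - 124) = -67*(-130) = 8710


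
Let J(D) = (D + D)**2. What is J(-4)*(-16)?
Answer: -1024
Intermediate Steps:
J(D) = 4*D**2 (J(D) = (2*D)**2 = 4*D**2)
J(-4)*(-16) = (4*(-4)**2)*(-16) = (4*16)*(-16) = 64*(-16) = -1024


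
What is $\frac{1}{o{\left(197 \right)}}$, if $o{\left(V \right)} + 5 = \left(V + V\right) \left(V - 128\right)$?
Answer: $\frac{1}{27181} \approx 3.679 \cdot 10^{-5}$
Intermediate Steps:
$o{\left(V \right)} = -5 + 2 V \left(-128 + V\right)$ ($o{\left(V \right)} = -5 + \left(V + V\right) \left(V - 128\right) = -5 + 2 V \left(-128 + V\right)$)
$\frac{1}{o{\left(197 \right)}} = \frac{1}{-5 - 50432 + 2 \cdot 197^{2}} = \frac{1}{-5 - 50432 + 2 \cdot 38809} = \frac{1}{-5 - 50432 + 77618} = \frac{1}{27181}$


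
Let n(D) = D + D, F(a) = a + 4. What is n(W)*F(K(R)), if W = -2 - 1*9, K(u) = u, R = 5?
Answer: -198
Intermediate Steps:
W = -11 (W = -2 - 9 = -11)
F(a) = 4 + a
n(D) = 2*D
n(W)*F(K(R)) = (2*(-11))*(4 + 5) = -22*9 = -198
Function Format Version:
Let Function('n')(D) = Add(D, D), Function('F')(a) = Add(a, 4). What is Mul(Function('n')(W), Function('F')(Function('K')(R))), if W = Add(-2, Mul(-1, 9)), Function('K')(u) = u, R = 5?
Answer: -198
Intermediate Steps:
W = -11 (W = Add(-2, -9) = -11)
Function('F')(a) = Add(4, a)
Function('n')(D) = Mul(2, D)
Mul(Function('n')(W), Function('F')(Function('K')(R))) = Mul(Mul(2, -11), Add(4, 5)) = Mul(-22, 9) = -198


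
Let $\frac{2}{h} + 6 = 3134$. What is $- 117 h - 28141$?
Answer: $- \frac{44012641}{1564} \approx -28141.0$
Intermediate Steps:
$h = \frac{1}{1564}$ ($h = \frac{2}{-6 + 3134} = \frac{2}{3128} = 2 \cdot \frac{1}{3128} = \frac{1}{1564} \approx 0.00063939$)
$- 117 h - 28141 = \left(-117\right) \frac{1}{1564} - 28141 = - \frac{117}{1564} - 28141 = - \frac{44012641}{1564}$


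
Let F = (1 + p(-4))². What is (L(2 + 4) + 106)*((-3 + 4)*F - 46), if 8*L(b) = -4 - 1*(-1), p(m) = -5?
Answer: -12675/4 ≈ -3168.8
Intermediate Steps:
F = 16 (F = (1 - 5)² = (-4)² = 16)
L(b) = -3/8 (L(b) = (-4 - 1*(-1))/8 = (-4 + 1)/8 = (⅛)*(-3) = -3/8)
(L(2 + 4) + 106)*((-3 + 4)*F - 46) = (-3/8 + 106)*((-3 + 4)*16 - 46) = 845*(1*16 - 46)/8 = 845*(16 - 46)/8 = (845/8)*(-30) = -12675/4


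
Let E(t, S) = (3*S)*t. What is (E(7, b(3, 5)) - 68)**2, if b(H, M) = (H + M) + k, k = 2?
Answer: 20164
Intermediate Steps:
b(H, M) = 2 + H + M (b(H, M) = (H + M) + 2 = 2 + H + M)
E(t, S) = 3*S*t
(E(7, b(3, 5)) - 68)**2 = (3*(2 + 3 + 5)*7 - 68)**2 = (3*10*7 - 68)**2 = (210 - 68)**2 = 142**2 = 20164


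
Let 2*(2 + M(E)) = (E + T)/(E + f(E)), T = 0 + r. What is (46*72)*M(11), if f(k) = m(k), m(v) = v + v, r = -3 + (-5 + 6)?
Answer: -67896/11 ≈ -6172.4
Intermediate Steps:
r = -2 (r = -3 + 1 = -2)
m(v) = 2*v
f(k) = 2*k
T = -2 (T = 0 - 2 = -2)
M(E) = -2 + (-2 + E)/(6*E) (M(E) = -2 + ((E - 2)/(E + 2*E))/2 = -2 + ((-2 + E)/((3*E)))/2 = -2 + ((-2 + E)*(1/(3*E)))/2 = -2 + ((-2 + E)/(3*E))/2 = -2 + (-2 + E)/(6*E))
(46*72)*M(11) = (46*72)*((⅙)*(-2 - 11*11)/11) = 3312*((⅙)*(1/11)*(-2 - 121)) = 3312*((⅙)*(1/11)*(-123)) = 3312*(-41/22) = -67896/11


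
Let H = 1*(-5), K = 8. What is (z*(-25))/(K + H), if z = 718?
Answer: -17950/3 ≈ -5983.3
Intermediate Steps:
H = -5
(z*(-25))/(K + H) = (718*(-25))/(8 - 5) = -17950/3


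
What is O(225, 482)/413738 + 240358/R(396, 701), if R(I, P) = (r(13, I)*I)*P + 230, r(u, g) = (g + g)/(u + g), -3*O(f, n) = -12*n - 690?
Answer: 791302975876/1750032986563 ≈ 0.45216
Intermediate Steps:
O(f, n) = 230 + 4*n (O(f, n) = -(-12*n - 690)/3 = -(-690 - 12*n)/3 = 230 + 4*n)
r(u, g) = 2*g/(g + u) (r(u, g) = (2*g)/(g + u) = 2*g/(g + u))
R(I, P) = 230 + 2*P*I**2/(13 + I) (R(I, P) = ((2*I/(I + 13))*I)*P + 230 = ((2*I/(13 + I))*I)*P + 230 = (2*I**2/(13 + I))*P + 230 = 2*P*I**2/(13 + I) + 230 = 230 + 2*P*I**2/(13 + I))
O(225, 482)/413738 + 240358/R(396, 701) = (230 + 4*482)/413738 + 240358/((2*(1495 + 115*396 + 701*396**2)/(13 + 396))) = (230 + 1928)*(1/413738) + 240358/((2*(1495 + 45540 + 701*156816)/409)) = 2158*(1/413738) + 240358/((2*(1/409)*(1495 + 45540 + 109928016))) = 83/15913 + 240358/((2*(1/409)*109975051)) = 83/15913 + 240358/(219950102/409) = 83/15913 + 240358*(409/219950102) = 83/15913 + 49153211/109975051 = 791302975876/1750032986563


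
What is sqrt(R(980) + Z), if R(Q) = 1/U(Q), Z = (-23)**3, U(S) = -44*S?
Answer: 3*I*sqrt(3206139695)/1540 ≈ 110.3*I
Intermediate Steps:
Z = -12167
R(Q) = -1/(44*Q) (R(Q) = 1/(-44*Q) = -1/(44*Q))
sqrt(R(980) + Z) = sqrt(-1/44/980 - 12167) = sqrt(-1/44*1/980 - 12167) = sqrt(-1/43120 - 12167) = sqrt(-524641041/43120) = 3*I*sqrt(3206139695)/1540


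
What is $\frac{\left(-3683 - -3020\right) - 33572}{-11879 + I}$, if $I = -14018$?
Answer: $\frac{34235}{25897} \approx 1.322$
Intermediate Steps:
$\frac{\left(-3683 - -3020\right) - 33572}{-11879 + I} = \frac{\left(-3683 - -3020\right) - 33572}{-11879 - 14018} = \frac{\left(-3683 + 3020\right) - 33572}{-25897} = \left(-663 - 33572\right) \left(- \frac{1}{25897}\right) = \left(-34235\right) \left(- \frac{1}{25897}\right) = \frac{34235}{25897}$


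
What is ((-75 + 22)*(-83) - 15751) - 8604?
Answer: -19956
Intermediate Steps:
((-75 + 22)*(-83) - 15751) - 8604 = (-53*(-83) - 15751) - 8604 = (4399 - 15751) - 8604 = -11352 - 8604 = -19956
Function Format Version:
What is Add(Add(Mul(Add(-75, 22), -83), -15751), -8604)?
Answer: -19956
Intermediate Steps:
Add(Add(Mul(Add(-75, 22), -83), -15751), -8604) = Add(Add(Mul(-53, -83), -15751), -8604) = Add(Add(4399, -15751), -8604) = Add(-11352, -8604) = -19956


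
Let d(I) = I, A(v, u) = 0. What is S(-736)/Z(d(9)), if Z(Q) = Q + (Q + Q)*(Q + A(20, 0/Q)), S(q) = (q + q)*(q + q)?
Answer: 2166784/171 ≈ 12671.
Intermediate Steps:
S(q) = 4*q² (S(q) = (2*q)*(2*q) = 4*q²)
Z(Q) = Q + 2*Q² (Z(Q) = Q + (Q + Q)*(Q + 0) = Q + (2*Q)*Q = Q + 2*Q²)
S(-736)/Z(d(9)) = (4*(-736)²)/((9*(1 + 2*9))) = (4*541696)/((9*(1 + 18))) = 2166784/((9*19)) = 2166784/171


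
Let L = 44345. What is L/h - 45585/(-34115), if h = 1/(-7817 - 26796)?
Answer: -10472714699038/6823 ≈ -1.5349e+9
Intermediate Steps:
h = -1/34613 (h = 1/(-34613) = -1/34613 ≈ -2.8891e-5)
L/h - 45585/(-34115) = 44345/(-1/34613) - 45585/(-34115) = 44345*(-34613) - 45585*(-1/34115) = -1534913485 + 9117/6823 = -10472714699038/6823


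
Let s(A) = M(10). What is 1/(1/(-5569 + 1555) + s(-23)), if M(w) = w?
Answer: 4014/40139 ≈ 0.10000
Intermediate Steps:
s(A) = 10
1/(1/(-5569 + 1555) + s(-23)) = 1/(1/(-5569 + 1555) + 10) = 1/(1/(-4014) + 10) = 1/(-1/4014 + 10) = 1/(40139/4014) = 4014/40139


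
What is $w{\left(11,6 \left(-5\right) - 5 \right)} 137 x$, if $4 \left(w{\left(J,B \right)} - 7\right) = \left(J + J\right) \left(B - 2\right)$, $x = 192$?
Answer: $-5168736$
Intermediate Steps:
$w{\left(J,B \right)} = 7 + \frac{J \left(-2 + B\right)}{2}$ ($w{\left(J,B \right)} = 7 + \frac{\left(J + J\right) \left(B - 2\right)}{4} = 7 + \frac{2 J \left(-2 + B\right)}{4} = 7 + \frac{J \left(-2 + B\right)}{2}$)
$w{\left(11,6 \left(-5\right) - 5 \right)} 137 x = \left(7 - 11 + \frac{1}{2} \left(6 \left(-5\right) - 5\right) 11\right) 137 \cdot 192 = \left(7 - 11 + \frac{1}{2} \left(-30 - 5\right) 11\right) 137 \cdot 192 = \left(7 - 11 + \frac{1}{2} \left(-35\right) 11\right) 137 \cdot 192 = \left(7 - 11 - \frac{385}{2}\right) 137 \cdot 192 = \left(- \frac{393}{2}\right) 137 \cdot 192 = \left(- \frac{53841}{2}\right) 192 = -5168736$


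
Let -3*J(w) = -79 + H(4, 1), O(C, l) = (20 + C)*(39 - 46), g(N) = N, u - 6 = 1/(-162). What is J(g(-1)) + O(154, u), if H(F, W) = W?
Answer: -1192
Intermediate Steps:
u = 971/162 (u = 6 + 1/(-162) = 6 - 1/162 = 971/162 ≈ 5.9938)
O(C, l) = -140 - 7*C (O(C, l) = (20 + C)*(-7) = -140 - 7*C)
J(w) = 26 (J(w) = -(-79 + 1)/3 = -⅓*(-78) = 26)
J(g(-1)) + O(154, u) = 26 + (-140 - 7*154) = 26 + (-140 - 1078) = 26 - 1218 = -1192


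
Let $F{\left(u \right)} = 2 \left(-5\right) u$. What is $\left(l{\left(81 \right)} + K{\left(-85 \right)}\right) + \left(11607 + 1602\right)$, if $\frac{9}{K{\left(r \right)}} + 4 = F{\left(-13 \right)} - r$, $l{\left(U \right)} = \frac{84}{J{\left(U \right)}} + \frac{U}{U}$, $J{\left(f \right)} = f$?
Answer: $\frac{75263521}{5697} \approx 13211.0$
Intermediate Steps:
$F{\left(u \right)} = - 10 u$
$l{\left(U \right)} = 1 + \frac{84}{U}$ ($l{\left(U \right)} = \frac{84}{U} + \frac{U}{U} = \frac{84}{U} + 1 = 1 + \frac{84}{U}$)
$K{\left(r \right)} = \frac{9}{126 - r}$ ($K{\left(r \right)} = \frac{9}{-4 - \left(-130 + r\right)} = \frac{9}{126 - r}$)
$\left(l{\left(81 \right)} + K{\left(-85 \right)}\right) + \left(11607 + 1602\right) = \left(\frac{84 + 81}{81} - \frac{9}{-126 - 85}\right) + \left(11607 + 1602\right) = \left(\frac{1}{81} \cdot 165 - \frac{9}{-211}\right) + 13209 = \left(\frac{55}{27} - - \frac{9}{211}\right) + 13209 = \left(\frac{55}{27} + \frac{9}{211}\right) + 13209 = \frac{11848}{5697} + 13209 = \frac{75263521}{5697}$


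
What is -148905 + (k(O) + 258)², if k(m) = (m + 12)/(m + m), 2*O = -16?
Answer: -1319519/16 ≈ -82470.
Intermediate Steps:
O = -8 (O = (½)*(-16) = -8)
k(m) = (12 + m)/(2*m) (k(m) = (12 + m)/((2*m)) = (12 + m)*(1/(2*m)) = (12 + m)/(2*m))
-148905 + (k(O) + 258)² = -148905 + ((½)*(12 - 8)/(-8) + 258)² = -148905 + ((½)*(-⅛)*4 + 258)² = -148905 + (-¼ + 258)² = -148905 + (1031/4)² = -148905 + 1062961/16 = -1319519/16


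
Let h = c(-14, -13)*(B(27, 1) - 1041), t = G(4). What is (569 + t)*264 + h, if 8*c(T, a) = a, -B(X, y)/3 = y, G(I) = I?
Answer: 305937/2 ≈ 1.5297e+5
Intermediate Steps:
B(X, y) = -3*y
t = 4
c(T, a) = a/8
h = 3393/2 (h = ((⅛)*(-13))*(-3*1 - 1041) = -13*(-3 - 1041)/8 = -13/8*(-1044) = 3393/2 ≈ 1696.5)
(569 + t)*264 + h = (569 + 4)*264 + 3393/2 = 573*264 + 3393/2 = 151272 + 3393/2 = 305937/2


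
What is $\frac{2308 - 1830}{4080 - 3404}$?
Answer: $\frac{239}{338} \approx 0.7071$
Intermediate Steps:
$\frac{2308 - 1830}{4080 - 3404} = \frac{478}{676} = 478 \cdot \frac{1}{676} = \frac{239}{338}$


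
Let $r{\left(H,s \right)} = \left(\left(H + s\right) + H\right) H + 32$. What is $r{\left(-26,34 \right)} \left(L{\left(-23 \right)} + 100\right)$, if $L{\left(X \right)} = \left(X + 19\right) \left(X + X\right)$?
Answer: $142000$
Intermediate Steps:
$r{\left(H,s \right)} = 32 + H \left(s + 2 H\right)$ ($r{\left(H,s \right)} = \left(s + 2 H\right) H + 32 = H \left(s + 2 H\right) + 32 = 32 + H \left(s + 2 H\right)$)
$L{\left(X \right)} = 2 X \left(19 + X\right)$ ($L{\left(X \right)} = \left(19 + X\right) 2 X = 2 X \left(19 + X\right)$)
$r{\left(-26,34 \right)} \left(L{\left(-23 \right)} + 100\right) = \left(32 + 2 \left(-26\right)^{2} - 884\right) \left(2 \left(-23\right) \left(19 - 23\right) + 100\right) = \left(32 + 2 \cdot 676 - 884\right) \left(2 \left(-23\right) \left(-4\right) + 100\right) = \left(32 + 1352 - 884\right) \left(184 + 100\right) = 500 \cdot 284 = 142000$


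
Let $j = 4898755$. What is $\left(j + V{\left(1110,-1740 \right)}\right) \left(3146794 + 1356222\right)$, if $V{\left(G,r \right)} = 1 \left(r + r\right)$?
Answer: $22043501649400$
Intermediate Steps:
$V{\left(G,r \right)} = 2 r$ ($V{\left(G,r \right)} = 1 \cdot 2 r = 2 r$)
$\left(j + V{\left(1110,-1740 \right)}\right) \left(3146794 + 1356222\right) = \left(4898755 + 2 \left(-1740\right)\right) \left(3146794 + 1356222\right) = \left(4898755 - 3480\right) 4503016 = 4895275 \cdot 4503016 = 22043501649400$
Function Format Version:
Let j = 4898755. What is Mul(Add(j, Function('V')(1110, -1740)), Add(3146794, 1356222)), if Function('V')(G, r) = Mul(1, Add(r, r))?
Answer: 22043501649400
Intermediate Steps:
Function('V')(G, r) = Mul(2, r) (Function('V')(G, r) = Mul(1, Mul(2, r)) = Mul(2, r))
Mul(Add(j, Function('V')(1110, -1740)), Add(3146794, 1356222)) = Mul(Add(4898755, Mul(2, -1740)), Add(3146794, 1356222)) = Mul(Add(4898755, -3480), 4503016) = Mul(4895275, 4503016) = 22043501649400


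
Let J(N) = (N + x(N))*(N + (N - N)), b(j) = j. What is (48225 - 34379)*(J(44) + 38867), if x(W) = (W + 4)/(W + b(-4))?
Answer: 2828447034/5 ≈ 5.6569e+8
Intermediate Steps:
x(W) = (4 + W)/(-4 + W) (x(W) = (W + 4)/(W - 4) = (4 + W)/(-4 + W))
J(N) = N*(N + (4 + N)/(-4 + N)) (J(N) = (N + (4 + N)/(-4 + N))*(N + (N - N)) = (N + (4 + N)/(-4 + N))*(N + 0) = (N + (4 + N)/(-4 + N))*N = N*(N + (4 + N)/(-4 + N)))
(48225 - 34379)*(J(44) + 38867) = (48225 - 34379)*(44*(4 + 44 + 44*(-4 + 44))/(-4 + 44) + 38867) = 13846*(44*(4 + 44 + 44*40)/40 + 38867) = 13846*(44*(1/40)*(4 + 44 + 1760) + 38867) = 13846*(44*(1/40)*1808 + 38867) = 13846*(9944/5 + 38867) = 13846*(204279/5) = 2828447034/5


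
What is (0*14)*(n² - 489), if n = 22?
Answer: 0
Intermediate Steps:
(0*14)*(n² - 489) = (0*14)*(22² - 489) = 0*(484 - 489) = 0*(-5) = 0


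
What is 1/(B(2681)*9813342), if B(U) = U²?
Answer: 1/70535956907262 ≈ 1.4177e-14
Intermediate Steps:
1/(B(2681)*9813342) = 1/(2681²*9813342) = (1/9813342)/7187761 = (1/7187761)*(1/9813342) = 1/70535956907262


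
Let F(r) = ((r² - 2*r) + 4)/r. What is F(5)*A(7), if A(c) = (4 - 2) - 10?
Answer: -152/5 ≈ -30.400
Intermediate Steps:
F(r) = (4 + r² - 2*r)/r
A(c) = -8 (A(c) = 2 - 10 = -8)
F(5)*A(7) = (-2 + 5 + 4/5)*(-8) = (-2 + 5 + 4*(⅕))*(-8) = (-2 + 5 + ⅘)*(-8) = (19/5)*(-8) = -152/5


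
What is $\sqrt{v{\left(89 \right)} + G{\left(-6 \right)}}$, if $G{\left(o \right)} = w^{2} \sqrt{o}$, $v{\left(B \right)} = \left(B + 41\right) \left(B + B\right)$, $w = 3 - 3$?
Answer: $2 \sqrt{5785} \approx 152.12$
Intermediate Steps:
$w = 0$
$v{\left(B \right)} = 2 B \left(41 + B\right)$ ($v{\left(B \right)} = \left(41 + B\right) 2 B = 2 B \left(41 + B\right)$)
$G{\left(o \right)} = 0$ ($G{\left(o \right)} = 0^{2} \sqrt{o} = 0 \sqrt{o} = 0$)
$\sqrt{v{\left(89 \right)} + G{\left(-6 \right)}} = \sqrt{2 \cdot 89 \left(41 + 89\right) + 0} = \sqrt{2 \cdot 89 \cdot 130 + 0} = \sqrt{23140 + 0} = \sqrt{23140} = 2 \sqrt{5785}$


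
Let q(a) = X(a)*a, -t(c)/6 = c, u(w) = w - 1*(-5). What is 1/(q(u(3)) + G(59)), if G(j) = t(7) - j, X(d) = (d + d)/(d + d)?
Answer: -1/93 ≈ -0.010753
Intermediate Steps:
u(w) = 5 + w (u(w) = w + 5 = 5 + w)
X(d) = 1 (X(d) = (2*d)/((2*d)) = (2*d)*(1/(2*d)) = 1)
t(c) = -6*c
q(a) = a (q(a) = 1*a = a)
G(j) = -42 - j (G(j) = -6*7 - j = -42 - j)
1/(q(u(3)) + G(59)) = 1/((5 + 3) + (-42 - 1*59)) = 1/(8 + (-42 - 59)) = 1/(8 - 101) = 1/(-93) = -1/93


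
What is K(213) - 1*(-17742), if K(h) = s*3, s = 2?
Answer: 17748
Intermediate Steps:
K(h) = 6 (K(h) = 2*3 = 6)
K(213) - 1*(-17742) = 6 - 1*(-17742) = 6 + 17742 = 17748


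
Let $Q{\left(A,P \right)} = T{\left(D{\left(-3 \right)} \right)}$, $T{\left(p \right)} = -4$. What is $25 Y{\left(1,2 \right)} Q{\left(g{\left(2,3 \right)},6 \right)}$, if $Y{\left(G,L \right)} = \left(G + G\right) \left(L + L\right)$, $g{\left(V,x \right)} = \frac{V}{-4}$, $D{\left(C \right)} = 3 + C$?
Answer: $-800$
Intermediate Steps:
$g{\left(V,x \right)} = - \frac{V}{4}$ ($g{\left(V,x \right)} = V \left(- \frac{1}{4}\right) = - \frac{V}{4}$)
$Y{\left(G,L \right)} = 4 G L$ ($Y{\left(G,L \right)} = 2 G 2 L = 4 G L$)
$Q{\left(A,P \right)} = -4$
$25 Y{\left(1,2 \right)} Q{\left(g{\left(2,3 \right)},6 \right)} = 25 \cdot 4 \cdot 1 \cdot 2 \left(-4\right) = 25 \cdot 8 \left(-4\right) = 200 \left(-4\right) = -800$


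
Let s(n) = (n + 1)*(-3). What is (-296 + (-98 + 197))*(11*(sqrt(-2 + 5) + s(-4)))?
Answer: -19503 - 2167*sqrt(3) ≈ -23256.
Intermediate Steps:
s(n) = -3 - 3*n (s(n) = (1 + n)*(-3) = -3 - 3*n)
(-296 + (-98 + 197))*(11*(sqrt(-2 + 5) + s(-4))) = (-296 + (-98 + 197))*(11*(sqrt(-2 + 5) + (-3 - 3*(-4)))) = (-296 + 99)*(11*(sqrt(3) + (-3 + 12))) = -2167*(sqrt(3) + 9) = -2167*(9 + sqrt(3)) = -197*(99 + 11*sqrt(3)) = -19503 - 2167*sqrt(3)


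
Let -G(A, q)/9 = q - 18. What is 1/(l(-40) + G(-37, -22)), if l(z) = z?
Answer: 1/320 ≈ 0.0031250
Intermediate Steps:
G(A, q) = 162 - 9*q (G(A, q) = -9*(q - 18) = -9*(-18 + q) = 162 - 9*q)
1/(l(-40) + G(-37, -22)) = 1/(-40 + (162 - 9*(-22))) = 1/(-40 + (162 + 198)) = 1/(-40 + 360) = 1/320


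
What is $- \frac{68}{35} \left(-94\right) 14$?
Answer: $\frac{12784}{5} \approx 2556.8$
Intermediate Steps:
$- \frac{68}{35} \left(-94\right) 14 = \left(-68\right) \frac{1}{35} \left(-94\right) 14 = \left(- \frac{68}{35}\right) \left(-94\right) 14 = \frac{6392}{35} \cdot 14 = \frac{12784}{5}$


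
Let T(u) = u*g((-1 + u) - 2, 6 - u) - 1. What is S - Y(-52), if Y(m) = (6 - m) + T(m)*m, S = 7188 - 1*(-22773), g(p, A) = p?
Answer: 178571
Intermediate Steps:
S = 29961 (S = 7188 + 22773 = 29961)
T(u) = -1 + u*(-3 + u) (T(u) = u*((-1 + u) - 2) - 1 = u*(-3 + u) - 1 = -1 + u*(-3 + u))
Y(m) = 6 - m + m*(-1 + m*(-3 + m)) (Y(m) = (6 - m) + (-1 + m*(-3 + m))*m = (6 - m) + m*(-1 + m*(-3 + m)) = 6 - m + m*(-1 + m*(-3 + m)))
S - Y(-52) = 29961 - (6 - 1*(-52) - 52*(-1 - 52*(-3 - 52))) = 29961 - (6 + 52 - 52*(-1 - 52*(-55))) = 29961 - (6 + 52 - 52*(-1 + 2860)) = 29961 - (6 + 52 - 52*2859) = 29961 - (6 + 52 - 148668) = 29961 - 1*(-148610) = 29961 + 148610 = 178571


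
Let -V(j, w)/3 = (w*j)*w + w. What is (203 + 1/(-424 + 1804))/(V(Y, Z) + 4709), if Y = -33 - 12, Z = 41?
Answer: 280141/319498980 ≈ 0.00087681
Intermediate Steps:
Y = -45
V(j, w) = -3*w - 3*j*w² (V(j, w) = -3*((w*j)*w + w) = -3*((j*w)*w + w) = -3*(j*w² + w) = -3*(w + j*w²) = -3*w - 3*j*w²)
(203 + 1/(-424 + 1804))/(V(Y, Z) + 4709) = (203 + 1/(-424 + 1804))/(-3*41*(1 - 45*41) + 4709) = (203 + 1/1380)/(-3*41*(1 - 1845) + 4709) = (203 + 1/1380)/(-3*41*(-1844) + 4709) = 280141/(1380*(226812 + 4709)) = (280141/1380)/231521 = (280141/1380)*(1/231521) = 280141/319498980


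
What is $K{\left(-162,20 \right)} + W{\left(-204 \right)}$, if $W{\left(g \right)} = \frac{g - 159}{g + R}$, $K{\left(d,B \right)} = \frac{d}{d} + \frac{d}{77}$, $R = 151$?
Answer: $\frac{23446}{4081} \approx 5.7452$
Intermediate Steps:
$K{\left(d,B \right)} = 1 + \frac{d}{77}$ ($K{\left(d,B \right)} = 1 + d \frac{1}{77} = 1 + \frac{d}{77}$)
$W{\left(g \right)} = \frac{-159 + g}{151 + g}$ ($W{\left(g \right)} = \frac{g - 159}{g + 151} = \frac{-159 + g}{151 + g}$)
$K{\left(-162,20 \right)} + W{\left(-204 \right)} = \left(1 + \frac{1}{77} \left(-162\right)\right) + \frac{-159 - 204}{151 - 204} = \left(1 - \frac{162}{77}\right) + \frac{1}{-53} \left(-363\right) = - \frac{85}{77} - - \frac{363}{53} = - \frac{85}{77} + \frac{363}{53} = \frac{23446}{4081}$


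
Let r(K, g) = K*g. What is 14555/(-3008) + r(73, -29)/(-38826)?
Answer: -279372247/58394304 ≈ -4.7842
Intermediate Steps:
14555/(-3008) + r(73, -29)/(-38826) = 14555/(-3008) + (73*(-29))/(-38826) = 14555*(-1/3008) - 2117*(-1/38826) = -14555/3008 + 2117/38826 = -279372247/58394304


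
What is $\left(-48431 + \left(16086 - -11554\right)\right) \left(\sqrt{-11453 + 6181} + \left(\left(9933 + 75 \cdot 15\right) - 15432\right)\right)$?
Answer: $90939834 - 41582 i \sqrt{1318} \approx 9.094 \cdot 10^{7} - 1.5096 \cdot 10^{6} i$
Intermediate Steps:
$\left(-48431 + \left(16086 - -11554\right)\right) \left(\sqrt{-11453 + 6181} + \left(\left(9933 + 75 \cdot 15\right) - 15432\right)\right) = \left(-48431 + \left(16086 + 11554\right)\right) \left(\sqrt{-5272} + \left(\left(9933 + 1125\right) - 15432\right)\right) = \left(-48431 + 27640\right) \left(2 i \sqrt{1318} + \left(11058 - 15432\right)\right) = - 20791 \left(2 i \sqrt{1318} - 4374\right) = - 20791 \left(-4374 + 2 i \sqrt{1318}\right) = 90939834 - 41582 i \sqrt{1318}$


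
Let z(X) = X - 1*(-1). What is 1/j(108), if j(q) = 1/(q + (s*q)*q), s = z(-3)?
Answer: -23220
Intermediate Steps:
z(X) = 1 + X (z(X) = X + 1 = 1 + X)
s = -2 (s = 1 - 3 = -2)
j(q) = 1/(q - 2*q²) (j(q) = 1/(q + (-2*q)*q) = 1/(q - 2*q²))
1/j(108) = 1/(1/(108*(1 - 2*108))) = 1/(1/(108*(1 - 216))) = 1/((1/108)/(-215)) = 1/((1/108)*(-1/215)) = 1/(-1/23220) = -23220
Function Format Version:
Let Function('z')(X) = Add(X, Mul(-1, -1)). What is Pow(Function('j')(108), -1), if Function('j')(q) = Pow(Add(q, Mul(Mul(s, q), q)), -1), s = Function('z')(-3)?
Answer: -23220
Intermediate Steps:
Function('z')(X) = Add(1, X) (Function('z')(X) = Add(X, 1) = Add(1, X))
s = -2 (s = Add(1, -3) = -2)
Function('j')(q) = Pow(Add(q, Mul(-2, Pow(q, 2))), -1) (Function('j')(q) = Pow(Add(q, Mul(Mul(-2, q), q)), -1) = Pow(Add(q, Mul(-2, Pow(q, 2))), -1))
Pow(Function('j')(108), -1) = Pow(Mul(Pow(108, -1), Pow(Add(1, Mul(-2, 108)), -1)), -1) = Pow(Mul(Rational(1, 108), Pow(Add(1, -216), -1)), -1) = Pow(Mul(Rational(1, 108), Pow(-215, -1)), -1) = Pow(Mul(Rational(1, 108), Rational(-1, 215)), -1) = Pow(Rational(-1, 23220), -1) = -23220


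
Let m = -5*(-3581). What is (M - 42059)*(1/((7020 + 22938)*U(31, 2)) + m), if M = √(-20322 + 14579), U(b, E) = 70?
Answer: -1579225414340759/2097060 + 37547859301*I*√5743/2097060 ≈ -7.5307e+8 + 1.3569e+6*I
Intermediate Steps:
m = 17905
M = I*√5743 (M = √(-5743) = I*√5743 ≈ 75.783*I)
(M - 42059)*(1/((7020 + 22938)*U(31, 2)) + m) = (I*√5743 - 42059)*(1/((7020 + 22938)*70) + 17905) = (-42059 + I*√5743)*((1/70)/29958 + 17905) = (-42059 + I*√5743)*((1/29958)*(1/70) + 17905) = (-42059 + I*√5743)*(1/2097060 + 17905) = (-42059 + I*√5743)*(37547859301/2097060) = -1579225414340759/2097060 + 37547859301*I*√5743/2097060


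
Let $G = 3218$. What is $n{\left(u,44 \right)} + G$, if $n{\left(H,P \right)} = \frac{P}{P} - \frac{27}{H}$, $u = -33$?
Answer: $\frac{35418}{11} \approx 3219.8$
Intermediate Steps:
$n{\left(H,P \right)} = 1 - \frac{27}{H}$
$n{\left(u,44 \right)} + G = \frac{-27 - 33}{-33} + 3218 = \left(- \frac{1}{33}\right) \left(-60\right) + 3218 = \frac{20}{11} + 3218 = \frac{35418}{11}$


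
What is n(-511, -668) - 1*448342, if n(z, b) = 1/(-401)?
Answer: -179785143/401 ≈ -4.4834e+5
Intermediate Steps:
n(z, b) = -1/401
n(-511, -668) - 1*448342 = -1/401 - 1*448342 = -1/401 - 448342 = -179785143/401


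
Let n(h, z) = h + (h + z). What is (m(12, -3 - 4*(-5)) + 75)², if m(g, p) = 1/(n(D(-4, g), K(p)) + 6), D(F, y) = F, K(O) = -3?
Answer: 139876/25 ≈ 5595.0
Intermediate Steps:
n(h, z) = z + 2*h
m(g, p) = -⅕ (m(g, p) = 1/((-3 + 2*(-4)) + 6) = 1/((-3 - 8) + 6) = 1/(-11 + 6) = 1/(-5) = -⅕)
(m(12, -3 - 4*(-5)) + 75)² = (-⅕ + 75)² = (374/5)² = 139876/25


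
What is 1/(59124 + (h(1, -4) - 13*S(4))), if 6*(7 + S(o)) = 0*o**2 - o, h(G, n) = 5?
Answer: 3/177686 ≈ 1.6884e-5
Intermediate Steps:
S(o) = -7 - o/6 (S(o) = -7 + (0*o**2 - o)/6 = -7 + (0 - o)/6 = -7 + (-o)/6 = -7 - o/6)
1/(59124 + (h(1, -4) - 13*S(4))) = 1/(59124 + (5 - 13*(-7 - 1/6*4))) = 1/(59124 + (5 - 13*(-7 - 2/3))) = 1/(59124 + (5 - 13*(-23/3))) = 1/(59124 + (5 + 299/3)) = 1/(59124 + 314/3) = 1/(177686/3) = 3/177686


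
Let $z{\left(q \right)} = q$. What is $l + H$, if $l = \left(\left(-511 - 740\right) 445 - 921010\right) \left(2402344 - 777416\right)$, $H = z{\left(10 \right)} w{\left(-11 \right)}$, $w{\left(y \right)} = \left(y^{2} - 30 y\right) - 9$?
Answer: $-2401164225820$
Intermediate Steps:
$w{\left(y \right)} = -9 + y^{2} - 30 y$
$H = 4420$ ($H = 10 \left(-9 + \left(-11\right)^{2} - -330\right) = 10 \left(-9 + 121 + 330\right) = 10 \cdot 442 = 4420$)
$l = -2401164230240$ ($l = \left(\left(-1251\right) 445 - 921010\right) 1624928 = \left(-556695 - 921010\right) 1624928 = \left(-1477705\right) 1624928 = -2401164230240$)
$l + H = -2401164230240 + 4420 = -2401164225820$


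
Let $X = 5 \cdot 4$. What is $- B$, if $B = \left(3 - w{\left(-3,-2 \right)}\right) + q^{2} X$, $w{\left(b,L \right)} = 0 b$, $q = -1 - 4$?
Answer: $-503$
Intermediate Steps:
$q = -5$
$w{\left(b,L \right)} = 0$
$X = 20$
$B = 503$ ($B = \left(3 - 0\right) + \left(-5\right)^{2} \cdot 20 = \left(3 + 0\right) + 25 \cdot 20 = 3 + 500 = 503$)
$- B = \left(-1\right) 503 = -503$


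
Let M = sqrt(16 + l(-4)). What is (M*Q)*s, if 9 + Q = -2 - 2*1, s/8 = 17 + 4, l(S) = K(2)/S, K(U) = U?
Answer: -1092*sqrt(62) ≈ -8598.4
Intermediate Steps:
l(S) = 2/S
s = 168 (s = 8*(17 + 4) = 8*21 = 168)
Q = -13 (Q = -9 + (-2 - 2*1) = -9 + (-2 - 2) = -9 - 4 = -13)
M = sqrt(62)/2 (M = sqrt(16 + 2/(-4)) = sqrt(16 + 2*(-1/4)) = sqrt(16 - 1/2) = sqrt(31/2) = sqrt(62)/2 ≈ 3.9370)
(M*Q)*s = ((sqrt(62)/2)*(-13))*168 = -13*sqrt(62)/2*168 = -1092*sqrt(62)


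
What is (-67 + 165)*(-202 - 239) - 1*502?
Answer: -43720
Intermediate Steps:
(-67 + 165)*(-202 - 239) - 1*502 = 98*(-441) - 502 = -43218 - 502 = -43720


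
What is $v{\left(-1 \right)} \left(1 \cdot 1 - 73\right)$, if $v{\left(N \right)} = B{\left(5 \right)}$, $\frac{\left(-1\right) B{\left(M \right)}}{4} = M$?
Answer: $1440$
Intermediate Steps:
$B{\left(M \right)} = - 4 M$
$v{\left(N \right)} = -20$ ($v{\left(N \right)} = \left(-4\right) 5 = -20$)
$v{\left(-1 \right)} \left(1 \cdot 1 - 73\right) = - 20 \left(1 \cdot 1 - 73\right) = - 20 \left(1 - 73\right) = \left(-20\right) \left(-72\right) = 1440$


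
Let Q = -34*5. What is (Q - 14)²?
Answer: 33856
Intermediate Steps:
Q = -170
(Q - 14)² = (-170 - 14)² = (-184)² = 33856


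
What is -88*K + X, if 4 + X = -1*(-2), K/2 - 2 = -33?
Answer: 5454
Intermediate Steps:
K = -62 (K = 4 + 2*(-33) = 4 - 66 = -62)
X = -2 (X = -4 - 1*(-2) = -4 + 2 = -2)
-88*K + X = -88*(-62) - 2 = 5456 - 2 = 5454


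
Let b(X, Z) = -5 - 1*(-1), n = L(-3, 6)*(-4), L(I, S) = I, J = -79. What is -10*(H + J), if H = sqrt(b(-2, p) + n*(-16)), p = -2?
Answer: 790 - 140*I ≈ 790.0 - 140.0*I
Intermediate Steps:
n = 12 (n = -3*(-4) = 12)
b(X, Z) = -4 (b(X, Z) = -5 + 1 = -4)
H = 14*I (H = sqrt(-4 + 12*(-16)) = sqrt(-4 - 192) = sqrt(-196) = 14*I ≈ 14.0*I)
-10*(H + J) = -10*(14*I - 79) = -10*(-79 + 14*I) = 790 - 140*I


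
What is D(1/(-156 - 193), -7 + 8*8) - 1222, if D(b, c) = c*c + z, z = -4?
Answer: 2023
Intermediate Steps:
D(b, c) = -4 + c² (D(b, c) = c*c - 4 = c² - 4 = -4 + c²)
D(1/(-156 - 193), -7 + 8*8) - 1222 = (-4 + (-7 + 8*8)²) - 1222 = (-4 + (-7 + 64)²) - 1222 = (-4 + 57²) - 1222 = (-4 + 3249) - 1222 = 3245 - 1222 = 2023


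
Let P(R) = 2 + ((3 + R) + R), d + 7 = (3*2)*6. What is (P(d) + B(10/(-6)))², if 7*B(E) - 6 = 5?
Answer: 204304/49 ≈ 4169.5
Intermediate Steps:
B(E) = 11/7 (B(E) = 6/7 + (⅐)*5 = 6/7 + 5/7 = 11/7)
d = 29 (d = -7 + (3*2)*6 = -7 + 6*6 = -7 + 36 = 29)
P(R) = 5 + 2*R (P(R) = 2 + (3 + 2*R) = 5 + 2*R)
(P(d) + B(10/(-6)))² = ((5 + 2*29) + 11/7)² = ((5 + 58) + 11/7)² = (63 + 11/7)² = (452/7)² = 204304/49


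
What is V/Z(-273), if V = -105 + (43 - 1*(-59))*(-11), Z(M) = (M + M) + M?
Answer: 409/273 ≈ 1.4982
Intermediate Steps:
Z(M) = 3*M (Z(M) = 2*M + M = 3*M)
V = -1227 (V = -105 + (43 + 59)*(-11) = -105 + 102*(-11) = -105 - 1122 = -1227)
V/Z(-273) = -1227/(3*(-273)) = -1227/(-819) = -1227*(-1/819) = 409/273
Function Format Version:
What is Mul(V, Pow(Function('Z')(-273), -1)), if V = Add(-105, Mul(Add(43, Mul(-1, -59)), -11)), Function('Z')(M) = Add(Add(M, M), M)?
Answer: Rational(409, 273) ≈ 1.4982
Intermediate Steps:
Function('Z')(M) = Mul(3, M) (Function('Z')(M) = Add(Mul(2, M), M) = Mul(3, M))
V = -1227 (V = Add(-105, Mul(Add(43, 59), -11)) = Add(-105, Mul(102, -11)) = Add(-105, -1122) = -1227)
Mul(V, Pow(Function('Z')(-273), -1)) = Mul(-1227, Pow(Mul(3, -273), -1)) = Mul(-1227, Pow(-819, -1)) = Mul(-1227, Rational(-1, 819)) = Rational(409, 273)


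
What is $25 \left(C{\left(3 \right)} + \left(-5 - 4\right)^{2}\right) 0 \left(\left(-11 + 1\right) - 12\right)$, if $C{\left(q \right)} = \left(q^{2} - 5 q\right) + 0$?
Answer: $0$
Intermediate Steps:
$C{\left(q \right)} = q^{2} - 5 q$
$25 \left(C{\left(3 \right)} + \left(-5 - 4\right)^{2}\right) 0 \left(\left(-11 + 1\right) - 12\right) = 25 \left(3 \left(-5 + 3\right) + \left(-5 - 4\right)^{2}\right) 0 \left(\left(-11 + 1\right) - 12\right) = 25 \left(3 \left(-2\right) + \left(-9\right)^{2}\right) 0 \left(-10 - 12\right) = 25 \left(-6 + 81\right) 0 \left(-22\right) = 25 \cdot 75 \cdot 0 \left(-22\right) = 25 \cdot 0 \left(-22\right) = 0 \left(-22\right) = 0$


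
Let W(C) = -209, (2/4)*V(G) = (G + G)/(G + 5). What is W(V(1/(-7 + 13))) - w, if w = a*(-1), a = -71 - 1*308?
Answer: -588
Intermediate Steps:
a = -379 (a = -71 - 308 = -379)
w = 379 (w = -379*(-1) = 379)
V(G) = 4*G/(5 + G) (V(G) = 2*((G + G)/(G + 5)) = 2*((2*G)/(5 + G)) = 2*(2*G/(5 + G)) = 4*G/(5 + G))
W(V(1/(-7 + 13))) - w = -209 - 1*379 = -209 - 379 = -588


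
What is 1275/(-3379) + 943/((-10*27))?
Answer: -3530647/912330 ≈ -3.8699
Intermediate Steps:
1275/(-3379) + 943/((-10*27)) = 1275*(-1/3379) + 943/(-270) = -1275/3379 + 943*(-1/270) = -1275/3379 - 943/270 = -3530647/912330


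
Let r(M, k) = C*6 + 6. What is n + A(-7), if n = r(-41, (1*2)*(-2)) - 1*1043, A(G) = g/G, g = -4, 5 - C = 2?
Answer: -7129/7 ≈ -1018.4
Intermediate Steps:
C = 3 (C = 5 - 1*2 = 5 - 2 = 3)
r(M, k) = 24 (r(M, k) = 3*6 + 6 = 18 + 6 = 24)
A(G) = -4/G
n = -1019 (n = 24 - 1*1043 = 24 - 1043 = -1019)
n + A(-7) = -1019 - 4/(-7) = -1019 - 4*(-1/7) = -1019 + 4/7 = -7129/7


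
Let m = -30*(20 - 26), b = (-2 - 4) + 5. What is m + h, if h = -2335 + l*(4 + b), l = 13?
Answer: -2116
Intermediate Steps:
b = -1 (b = -6 + 5 = -1)
h = -2296 (h = -2335 + 13*(4 - 1) = -2335 + 13*3 = -2335 + 39 = -2296)
m = 180 (m = -30*(-6) = 180)
m + h = 180 - 2296 = -2116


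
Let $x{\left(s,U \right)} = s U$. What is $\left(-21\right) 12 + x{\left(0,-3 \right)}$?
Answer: $-252$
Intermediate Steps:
$x{\left(s,U \right)} = U s$
$\left(-21\right) 12 + x{\left(0,-3 \right)} = \left(-21\right) 12 - 0 = -252 + 0 = -252$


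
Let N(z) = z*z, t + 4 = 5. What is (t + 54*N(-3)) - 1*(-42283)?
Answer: 42770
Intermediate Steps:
t = 1 (t = -4 + 5 = 1)
N(z) = z**2
(t + 54*N(-3)) - 1*(-42283) = (1 + 54*(-3)**2) - 1*(-42283) = (1 + 54*9) + 42283 = (1 + 486) + 42283 = 487 + 42283 = 42770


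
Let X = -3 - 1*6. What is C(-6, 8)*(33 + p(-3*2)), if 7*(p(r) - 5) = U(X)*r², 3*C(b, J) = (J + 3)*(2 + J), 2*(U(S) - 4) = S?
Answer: 27280/21 ≈ 1299.0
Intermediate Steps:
X = -9 (X = -3 - 6 = -9)
U(S) = 4 + S/2
C(b, J) = (2 + J)*(3 + J)/3 (C(b, J) = ((J + 3)*(2 + J))/3 = ((3 + J)*(2 + J))/3 = ((2 + J)*(3 + J))/3 = (2 + J)*(3 + J)/3)
p(r) = 5 - r²/14 (p(r) = 5 + ((4 + (½)*(-9))*r²)/7 = 5 + ((4 - 9/2)*r²)/7 = 5 + (-r²/2)/7 = 5 - r²/14)
C(-6, 8)*(33 + p(-3*2)) = (2 + (⅓)*8² + (5/3)*8)*(33 + (5 - (-3*2)²/14)) = (2 + (⅓)*64 + 40/3)*(33 + (5 - 1/14*(-6)²)) = (2 + 64/3 + 40/3)*(33 + (5 - 1/14*36)) = 110*(33 + (5 - 18/7))/3 = 110*(33 + 17/7)/3 = (110/3)*(248/7) = 27280/21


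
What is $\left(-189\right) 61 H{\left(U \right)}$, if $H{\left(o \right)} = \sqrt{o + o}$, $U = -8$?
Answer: $- 46116 i \approx - 46116.0 i$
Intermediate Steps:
$H{\left(o \right)} = \sqrt{2} \sqrt{o}$ ($H{\left(o \right)} = \sqrt{2 o} = \sqrt{2} \sqrt{o}$)
$\left(-189\right) 61 H{\left(U \right)} = \left(-189\right) 61 \sqrt{2} \sqrt{-8} = - 11529 \sqrt{2} \cdot 2 i \sqrt{2} = - 11529 \cdot 4 i = - 46116 i$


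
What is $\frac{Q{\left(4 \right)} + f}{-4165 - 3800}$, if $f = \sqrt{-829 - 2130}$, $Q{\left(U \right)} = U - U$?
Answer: $- \frac{i \sqrt{2959}}{7965} \approx - 0.0068295 i$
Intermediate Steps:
$Q{\left(U \right)} = 0$
$f = i \sqrt{2959}$ ($f = \sqrt{-2959} = i \sqrt{2959} \approx 54.397 i$)
$\frac{Q{\left(4 \right)} + f}{-4165 - 3800} = \frac{0 + i \sqrt{2959}}{-4165 - 3800} = \frac{i \sqrt{2959}}{-7965} = i \sqrt{2959} \left(- \frac{1}{7965}\right) = - \frac{i \sqrt{2959}}{7965}$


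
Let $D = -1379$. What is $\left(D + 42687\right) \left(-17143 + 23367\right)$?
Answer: $257100992$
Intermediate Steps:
$\left(D + 42687\right) \left(-17143 + 23367\right) = \left(-1379 + 42687\right) \left(-17143 + 23367\right) = 41308 \cdot 6224 = 257100992$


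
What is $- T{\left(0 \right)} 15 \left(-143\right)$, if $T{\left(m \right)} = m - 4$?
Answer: $-8580$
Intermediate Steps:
$T{\left(m \right)} = -4 + m$
$- T{\left(0 \right)} 15 \left(-143\right) = - \left(-4 + 0\right) 15 \left(-143\right) = - \left(-4\right) 15 \left(-143\right) = \left(-1\right) \left(-60\right) \left(-143\right) = 60 \left(-143\right) = -8580$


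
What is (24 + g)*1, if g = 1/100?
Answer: 2401/100 ≈ 24.010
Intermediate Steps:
g = 1/100 ≈ 0.010000
(24 + g)*1 = (24 + 1/100)*1 = (2401/100)*1 = 2401/100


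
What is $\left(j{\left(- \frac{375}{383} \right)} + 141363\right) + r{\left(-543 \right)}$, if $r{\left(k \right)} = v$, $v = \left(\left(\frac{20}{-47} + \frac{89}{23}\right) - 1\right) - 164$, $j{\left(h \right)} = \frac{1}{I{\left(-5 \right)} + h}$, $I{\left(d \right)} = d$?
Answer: $\frac{349542348667}{2475490} \approx 1.412 \cdot 10^{5}$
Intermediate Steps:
$j{\left(h \right)} = \frac{1}{-5 + h}$
$v = - \frac{174642}{1081}$ ($v = \left(\left(20 \left(- \frac{1}{47}\right) + 89 \cdot \frac{1}{23}\right) - 1\right) - 164 = \left(\left(- \frac{20}{47} + \frac{89}{23}\right) - 1\right) - 164 = \left(\frac{3723}{1081} - 1\right) - 164 = \frac{2642}{1081} - 164 = - \frac{174642}{1081} \approx -161.56$)
$r{\left(k \right)} = - \frac{174642}{1081}$
$\left(j{\left(- \frac{375}{383} \right)} + 141363\right) + r{\left(-543 \right)} = \left(\frac{1}{-5 - \frac{375}{383}} + 141363\right) - \frac{174642}{1081} = \left(\frac{1}{- \frac{2290}{383}} + 141363\right) - \frac{174642}{1081} = \left(- \frac{383}{2290} + 141363\right) - \frac{174642}{1081} = \frac{323720887}{2290} - \frac{174642}{1081} = \frac{349542348667}{2475490}$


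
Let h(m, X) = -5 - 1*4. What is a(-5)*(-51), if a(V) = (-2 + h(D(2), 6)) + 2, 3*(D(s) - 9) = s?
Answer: 459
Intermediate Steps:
D(s) = 9 + s/3
h(m, X) = -9 (h(m, X) = -5 - 4 = -9)
a(V) = -9 (a(V) = (-2 - 9) + 2 = -11 + 2 = -9)
a(-5)*(-51) = -9*(-51) = 459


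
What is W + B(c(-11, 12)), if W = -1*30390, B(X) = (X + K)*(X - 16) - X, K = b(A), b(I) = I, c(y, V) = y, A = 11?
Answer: -30379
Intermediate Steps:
K = 11
B(X) = -X + (-16 + X)*(11 + X) (B(X) = (X + 11)*(X - 16) - X = (11 + X)*(-16 + X) - X = (-16 + X)*(11 + X) - X = -X + (-16 + X)*(11 + X))
W = -30390
W + B(c(-11, 12)) = -30390 + (-176 + (-11)² - 6*(-11)) = -30390 + (-176 + 121 + 66) = -30390 + 11 = -30379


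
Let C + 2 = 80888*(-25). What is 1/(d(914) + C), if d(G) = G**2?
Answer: -1/1186806 ≈ -8.4260e-7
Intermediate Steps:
C = -2022202 (C = -2 + 80888*(-25) = -2 - 2022200 = -2022202)
1/(d(914) + C) = 1/(914**2 - 2022202) = 1/(835396 - 2022202) = 1/(-1186806) = -1/1186806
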